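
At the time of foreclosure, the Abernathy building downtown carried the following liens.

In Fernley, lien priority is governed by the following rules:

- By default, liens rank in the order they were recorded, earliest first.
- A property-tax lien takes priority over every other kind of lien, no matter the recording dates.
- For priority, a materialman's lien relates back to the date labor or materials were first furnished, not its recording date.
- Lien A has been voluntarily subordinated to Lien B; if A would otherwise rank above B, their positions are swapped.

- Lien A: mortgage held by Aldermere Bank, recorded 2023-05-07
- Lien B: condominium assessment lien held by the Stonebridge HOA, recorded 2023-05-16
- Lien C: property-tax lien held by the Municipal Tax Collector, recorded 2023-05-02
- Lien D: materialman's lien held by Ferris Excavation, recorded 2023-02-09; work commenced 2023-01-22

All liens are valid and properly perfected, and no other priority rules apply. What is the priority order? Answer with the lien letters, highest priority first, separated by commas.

C, D, B, A

Adjusting effective dates: D's effective date is 2023-01-22, when work began.
As a property-tax lien, C is senior to every other lien.
The other liens, earliest effective date first: D (2023-01-22), A (2023-05-07), B (2023-05-16).
A would otherwise be senior to B, so under the subordination agreement A and B exchange positions.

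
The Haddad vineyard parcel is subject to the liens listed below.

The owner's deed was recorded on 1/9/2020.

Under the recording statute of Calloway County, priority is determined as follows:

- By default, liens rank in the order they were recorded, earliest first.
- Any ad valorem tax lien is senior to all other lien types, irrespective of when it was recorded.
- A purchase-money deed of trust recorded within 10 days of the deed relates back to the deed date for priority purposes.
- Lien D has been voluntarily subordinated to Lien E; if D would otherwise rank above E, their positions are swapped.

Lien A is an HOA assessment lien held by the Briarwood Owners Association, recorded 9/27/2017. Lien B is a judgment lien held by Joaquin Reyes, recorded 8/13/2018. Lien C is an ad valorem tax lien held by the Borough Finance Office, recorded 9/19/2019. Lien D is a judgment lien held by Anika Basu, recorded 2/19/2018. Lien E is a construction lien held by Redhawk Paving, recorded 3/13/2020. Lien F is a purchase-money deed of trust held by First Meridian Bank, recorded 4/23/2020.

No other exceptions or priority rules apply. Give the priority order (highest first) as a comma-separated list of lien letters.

C, A, E, B, D, F

Effective dates: F was recorded 105 days after the deed — beyond 10 days — so no relation-back applies.
As an ad valorem tax lien, C is senior to every other lien.
Ordering the rest by effective date: A (9/27/2017), D (2/19/2018), B (8/13/2018), E (3/13/2020), F (4/23/2020).
D would otherwise be senior to E, so under the subordination agreement D and E exchange positions.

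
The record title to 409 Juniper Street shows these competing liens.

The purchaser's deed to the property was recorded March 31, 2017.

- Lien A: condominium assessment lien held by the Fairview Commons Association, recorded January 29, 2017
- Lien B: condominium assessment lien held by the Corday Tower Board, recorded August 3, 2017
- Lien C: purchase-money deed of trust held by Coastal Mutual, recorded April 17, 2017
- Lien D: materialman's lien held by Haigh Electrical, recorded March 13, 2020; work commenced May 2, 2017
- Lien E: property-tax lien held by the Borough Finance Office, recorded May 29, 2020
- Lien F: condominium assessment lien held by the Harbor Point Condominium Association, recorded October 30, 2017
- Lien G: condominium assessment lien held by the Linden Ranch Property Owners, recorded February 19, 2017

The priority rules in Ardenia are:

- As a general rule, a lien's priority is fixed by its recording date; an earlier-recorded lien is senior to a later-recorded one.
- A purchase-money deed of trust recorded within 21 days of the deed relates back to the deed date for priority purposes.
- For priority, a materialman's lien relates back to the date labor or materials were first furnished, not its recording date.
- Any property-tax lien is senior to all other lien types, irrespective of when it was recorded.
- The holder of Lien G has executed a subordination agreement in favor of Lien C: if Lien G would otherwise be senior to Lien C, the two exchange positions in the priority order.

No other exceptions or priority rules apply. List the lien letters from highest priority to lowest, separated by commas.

E, A, C, G, D, B, F

First, effective dates: C relates back to the deed date March 31, 2017; D's effective date is May 2, 2017, when work began.
As a property-tax lien, E is senior to every other lien.
Ordering the rest by effective date: A (January 29, 2017), G (February 19, 2017), C (March 31, 2017), D (May 2, 2017), B (August 3, 2017), F (October 30, 2017).
The subordination applies — G was senior to C — so G and C swap.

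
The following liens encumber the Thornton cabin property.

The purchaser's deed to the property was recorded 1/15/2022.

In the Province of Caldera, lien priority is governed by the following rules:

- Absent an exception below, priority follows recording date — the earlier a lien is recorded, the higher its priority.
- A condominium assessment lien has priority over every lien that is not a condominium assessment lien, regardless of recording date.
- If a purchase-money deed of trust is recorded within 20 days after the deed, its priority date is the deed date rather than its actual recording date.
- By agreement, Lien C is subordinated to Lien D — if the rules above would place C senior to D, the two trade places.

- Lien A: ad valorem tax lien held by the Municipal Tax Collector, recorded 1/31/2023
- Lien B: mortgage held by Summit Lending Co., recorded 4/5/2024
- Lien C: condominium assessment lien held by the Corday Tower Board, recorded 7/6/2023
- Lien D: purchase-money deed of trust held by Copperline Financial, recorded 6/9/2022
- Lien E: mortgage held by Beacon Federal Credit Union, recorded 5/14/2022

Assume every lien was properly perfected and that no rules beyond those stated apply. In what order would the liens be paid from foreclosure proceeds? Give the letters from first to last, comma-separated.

D, E, C, A, B

Adjusting effective dates: D was recorded 145 days after the deed — beyond 20 days — so no relation-back applies.
C is a condominium assessment lien, so it outranks all other liens regardless of date.
The other liens, earliest effective date first: E (5/14/2022), D (6/9/2022), A (1/31/2023), B (4/5/2024).
Because C would otherwise rank above D, the subordination swaps them.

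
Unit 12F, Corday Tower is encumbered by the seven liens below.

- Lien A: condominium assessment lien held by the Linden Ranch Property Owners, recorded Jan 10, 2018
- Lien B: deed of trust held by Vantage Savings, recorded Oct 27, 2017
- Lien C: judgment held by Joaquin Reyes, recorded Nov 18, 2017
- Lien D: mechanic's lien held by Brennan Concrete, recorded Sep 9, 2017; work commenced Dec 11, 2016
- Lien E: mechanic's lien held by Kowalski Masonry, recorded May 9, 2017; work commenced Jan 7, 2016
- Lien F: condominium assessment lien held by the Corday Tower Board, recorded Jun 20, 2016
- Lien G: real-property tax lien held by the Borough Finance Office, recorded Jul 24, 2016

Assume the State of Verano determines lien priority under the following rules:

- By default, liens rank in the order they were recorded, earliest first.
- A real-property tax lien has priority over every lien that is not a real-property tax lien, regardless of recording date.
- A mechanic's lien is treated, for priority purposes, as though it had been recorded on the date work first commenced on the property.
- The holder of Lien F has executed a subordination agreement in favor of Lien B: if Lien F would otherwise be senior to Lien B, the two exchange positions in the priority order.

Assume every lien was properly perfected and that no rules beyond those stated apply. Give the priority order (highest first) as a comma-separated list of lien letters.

G, E, B, D, F, C, A

Effective dates: D's effective date is Dec 11, 2016, when work began; E's effective date is Jan 7, 2016, when work began.
As a real-property tax lien, G is senior to every other lien.
Among the remaining liens, by effective date: E (Jan 7, 2016), F (Jun 20, 2016), D (Dec 11, 2016), B (Oct 27, 2017), C (Nov 18, 2017), A (Jan 10, 2018).
Because F would otherwise rank above B, the subordination swaps them.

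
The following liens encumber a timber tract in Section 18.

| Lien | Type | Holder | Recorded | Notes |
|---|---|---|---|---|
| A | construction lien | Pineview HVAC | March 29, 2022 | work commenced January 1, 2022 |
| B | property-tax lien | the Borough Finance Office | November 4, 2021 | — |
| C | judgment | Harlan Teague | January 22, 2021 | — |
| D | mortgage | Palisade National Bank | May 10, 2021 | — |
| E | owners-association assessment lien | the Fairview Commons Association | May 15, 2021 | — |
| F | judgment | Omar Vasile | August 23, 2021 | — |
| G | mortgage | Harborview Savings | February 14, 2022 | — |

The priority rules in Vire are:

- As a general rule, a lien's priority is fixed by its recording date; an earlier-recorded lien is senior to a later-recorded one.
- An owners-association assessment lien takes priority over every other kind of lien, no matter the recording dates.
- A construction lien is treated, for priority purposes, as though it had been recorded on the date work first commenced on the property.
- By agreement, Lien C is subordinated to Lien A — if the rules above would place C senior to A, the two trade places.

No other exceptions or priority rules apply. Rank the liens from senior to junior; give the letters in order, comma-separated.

E, A, D, F, B, C, G

Adjusting effective dates: A is treated as recorded January 1, 2022, the work-commencement date.
As an owners-association assessment lien, E is senior to every other lien.
The other liens, earliest effective date first: C (January 22, 2021), D (May 10, 2021), F (August 23, 2021), B (November 4, 2021), A (January 1, 2022), G (February 14, 2022).
C is senior to A before the subordination, so the two trade places.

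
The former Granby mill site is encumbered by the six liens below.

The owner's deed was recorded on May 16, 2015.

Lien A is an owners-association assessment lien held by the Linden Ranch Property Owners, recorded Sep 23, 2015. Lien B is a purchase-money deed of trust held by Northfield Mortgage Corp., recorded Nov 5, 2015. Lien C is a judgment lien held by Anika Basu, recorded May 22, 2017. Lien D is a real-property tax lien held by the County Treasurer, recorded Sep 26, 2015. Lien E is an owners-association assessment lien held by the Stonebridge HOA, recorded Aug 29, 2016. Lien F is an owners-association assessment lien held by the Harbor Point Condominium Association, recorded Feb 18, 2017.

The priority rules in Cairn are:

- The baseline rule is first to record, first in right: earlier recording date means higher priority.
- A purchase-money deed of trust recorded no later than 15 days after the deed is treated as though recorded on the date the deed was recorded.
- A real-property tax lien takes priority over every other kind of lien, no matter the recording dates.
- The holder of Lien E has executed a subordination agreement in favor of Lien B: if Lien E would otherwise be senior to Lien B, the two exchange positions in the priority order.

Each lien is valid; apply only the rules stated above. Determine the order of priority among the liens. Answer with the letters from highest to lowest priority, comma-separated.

D, A, B, E, F, C

Effective dates after the stated exceptions: B was recorded 173 days after the deed, outside the 15-day window, so it keeps its recording date.
D is a real-property tax lien, so it outranks all other liens regardless of date.
Ordering the rest by effective date: A (Sep 23, 2015), B (Nov 5, 2015), E (Aug 29, 2016), F (Feb 18, 2017), C (May 22, 2017).
Since E is not senior to B, the subordination leaves the order unchanged.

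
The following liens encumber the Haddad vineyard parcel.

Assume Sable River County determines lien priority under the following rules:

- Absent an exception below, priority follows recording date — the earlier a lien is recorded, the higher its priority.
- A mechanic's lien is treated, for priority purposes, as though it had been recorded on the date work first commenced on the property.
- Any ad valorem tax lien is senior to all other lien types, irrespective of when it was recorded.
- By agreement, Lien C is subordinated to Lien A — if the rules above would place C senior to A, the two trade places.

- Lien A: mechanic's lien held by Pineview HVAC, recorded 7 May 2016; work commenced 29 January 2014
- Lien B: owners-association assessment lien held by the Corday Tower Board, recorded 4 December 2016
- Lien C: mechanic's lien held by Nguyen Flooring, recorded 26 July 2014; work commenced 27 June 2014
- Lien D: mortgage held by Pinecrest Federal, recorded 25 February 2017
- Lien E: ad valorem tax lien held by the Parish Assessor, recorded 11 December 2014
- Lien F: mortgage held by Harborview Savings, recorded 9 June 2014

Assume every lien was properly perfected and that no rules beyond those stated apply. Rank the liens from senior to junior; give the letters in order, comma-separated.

Effective dates after the stated exceptions: A relates back to 29 January 2014 (work commenced); C's effective date is 27 June 2014, when work began.
E is an ad valorem tax lien and takes priority over every other lien.
Remaining liens by effective date: A (29 January 2014), F (9 June 2014), C (27 June 2014), B (4 December 2016), D (25 February 2017).
C is already junior to A, so the subordination agreement changes nothing.

E, A, F, C, B, D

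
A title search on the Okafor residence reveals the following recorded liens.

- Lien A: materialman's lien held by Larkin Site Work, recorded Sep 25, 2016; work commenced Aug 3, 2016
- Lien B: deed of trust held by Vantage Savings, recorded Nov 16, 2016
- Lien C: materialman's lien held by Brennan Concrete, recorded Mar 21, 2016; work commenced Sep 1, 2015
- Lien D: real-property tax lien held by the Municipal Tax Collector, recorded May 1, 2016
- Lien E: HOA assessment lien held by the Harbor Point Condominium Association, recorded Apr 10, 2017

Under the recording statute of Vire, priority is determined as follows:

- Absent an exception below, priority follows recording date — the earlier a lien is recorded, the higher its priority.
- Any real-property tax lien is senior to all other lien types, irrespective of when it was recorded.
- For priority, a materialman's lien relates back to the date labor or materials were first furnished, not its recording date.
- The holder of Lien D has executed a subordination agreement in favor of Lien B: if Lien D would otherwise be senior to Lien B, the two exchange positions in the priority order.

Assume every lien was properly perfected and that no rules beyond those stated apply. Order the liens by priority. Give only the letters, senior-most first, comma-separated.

Effective dates after the stated exceptions: A's effective date is Aug 3, 2016, when work began; C's effective date is Sep 1, 2015, when work began.
D is a real-property tax lien, so it outranks all other liens regardless of date.
Among the remaining liens, by effective date: C (Sep 1, 2015), A (Aug 3, 2016), B (Nov 16, 2016), E (Apr 10, 2017).
Because D would otherwise rank above B, the subordination swaps them.

B, C, A, D, E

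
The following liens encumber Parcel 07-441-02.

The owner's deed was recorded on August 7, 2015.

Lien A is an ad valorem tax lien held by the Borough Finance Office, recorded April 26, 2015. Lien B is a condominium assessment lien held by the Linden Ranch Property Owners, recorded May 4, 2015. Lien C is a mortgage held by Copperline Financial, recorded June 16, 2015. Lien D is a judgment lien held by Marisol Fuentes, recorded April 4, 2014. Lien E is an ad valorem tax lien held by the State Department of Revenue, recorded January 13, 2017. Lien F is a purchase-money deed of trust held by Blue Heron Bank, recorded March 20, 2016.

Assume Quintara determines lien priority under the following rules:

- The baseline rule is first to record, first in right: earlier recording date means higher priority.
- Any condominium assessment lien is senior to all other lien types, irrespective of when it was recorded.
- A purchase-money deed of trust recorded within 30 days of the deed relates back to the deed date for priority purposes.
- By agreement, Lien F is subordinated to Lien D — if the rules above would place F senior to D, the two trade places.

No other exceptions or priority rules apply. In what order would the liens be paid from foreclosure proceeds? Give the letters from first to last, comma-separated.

Effective dates after the stated exceptions: F was recorded 226 days after the deed — beyond 30 days — so no relation-back applies.
B is a condominium assessment lien, so it outranks all other liens regardless of date.
Ordering the rest by effective date: D (April 4, 2014), A (April 26, 2015), C (June 16, 2015), F (March 20, 2016), E (January 13, 2017).
F already ranks below D; the subordination has no effect.

B, D, A, C, F, E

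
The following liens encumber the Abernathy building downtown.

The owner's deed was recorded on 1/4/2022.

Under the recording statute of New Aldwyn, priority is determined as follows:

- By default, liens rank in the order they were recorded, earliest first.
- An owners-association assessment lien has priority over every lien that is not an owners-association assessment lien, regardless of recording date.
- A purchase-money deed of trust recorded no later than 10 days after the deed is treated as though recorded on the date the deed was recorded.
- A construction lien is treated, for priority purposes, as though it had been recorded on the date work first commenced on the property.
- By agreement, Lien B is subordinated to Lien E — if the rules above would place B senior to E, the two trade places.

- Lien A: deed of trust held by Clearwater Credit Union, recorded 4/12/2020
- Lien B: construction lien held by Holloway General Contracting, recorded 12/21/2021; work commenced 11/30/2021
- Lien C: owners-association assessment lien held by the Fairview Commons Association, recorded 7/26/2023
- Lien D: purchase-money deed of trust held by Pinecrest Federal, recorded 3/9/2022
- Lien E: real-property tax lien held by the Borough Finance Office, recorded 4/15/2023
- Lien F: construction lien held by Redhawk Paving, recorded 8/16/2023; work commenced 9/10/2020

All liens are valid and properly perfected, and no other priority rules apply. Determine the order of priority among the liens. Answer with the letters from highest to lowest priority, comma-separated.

C, A, F, E, D, B

Effective dates: B's effective date is 11/30/2021, when work began; D was recorded 64 days after the deed, outside the 10-day window, so it keeps its recording date; F relates back to 9/10/2020 (work commenced).
C is an owners-association assessment lien, so it outranks all other liens regardless of date.
Remaining liens by effective date: A (4/12/2020), F (9/10/2020), B (11/30/2021), D (3/9/2022), E (4/15/2023).
B would otherwise be senior to E, so under the subordination agreement B and E exchange positions.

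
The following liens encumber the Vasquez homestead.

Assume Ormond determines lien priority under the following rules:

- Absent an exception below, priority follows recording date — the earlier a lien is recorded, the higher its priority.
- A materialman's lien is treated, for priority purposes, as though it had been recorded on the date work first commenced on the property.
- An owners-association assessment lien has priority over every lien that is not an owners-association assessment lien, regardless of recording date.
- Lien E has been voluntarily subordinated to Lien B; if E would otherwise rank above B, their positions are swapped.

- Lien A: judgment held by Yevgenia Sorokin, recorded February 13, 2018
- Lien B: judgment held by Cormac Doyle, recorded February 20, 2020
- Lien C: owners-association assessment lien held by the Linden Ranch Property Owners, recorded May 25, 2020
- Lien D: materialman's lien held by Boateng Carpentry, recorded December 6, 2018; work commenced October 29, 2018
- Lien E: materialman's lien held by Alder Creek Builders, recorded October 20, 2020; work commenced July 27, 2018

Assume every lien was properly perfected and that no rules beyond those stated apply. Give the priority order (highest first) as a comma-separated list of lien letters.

C, A, B, D, E

Effective dates: D's effective date is October 29, 2018, when work began; E relates back to July 27, 2018 (work commenced).
C is an owners-association assessment lien, so it outranks all other liens regardless of date.
The other liens, earliest effective date first: A (February 13, 2018), E (July 27, 2018), D (October 29, 2018), B (February 20, 2020).
Because E would otherwise rank above B, the subordination swaps them.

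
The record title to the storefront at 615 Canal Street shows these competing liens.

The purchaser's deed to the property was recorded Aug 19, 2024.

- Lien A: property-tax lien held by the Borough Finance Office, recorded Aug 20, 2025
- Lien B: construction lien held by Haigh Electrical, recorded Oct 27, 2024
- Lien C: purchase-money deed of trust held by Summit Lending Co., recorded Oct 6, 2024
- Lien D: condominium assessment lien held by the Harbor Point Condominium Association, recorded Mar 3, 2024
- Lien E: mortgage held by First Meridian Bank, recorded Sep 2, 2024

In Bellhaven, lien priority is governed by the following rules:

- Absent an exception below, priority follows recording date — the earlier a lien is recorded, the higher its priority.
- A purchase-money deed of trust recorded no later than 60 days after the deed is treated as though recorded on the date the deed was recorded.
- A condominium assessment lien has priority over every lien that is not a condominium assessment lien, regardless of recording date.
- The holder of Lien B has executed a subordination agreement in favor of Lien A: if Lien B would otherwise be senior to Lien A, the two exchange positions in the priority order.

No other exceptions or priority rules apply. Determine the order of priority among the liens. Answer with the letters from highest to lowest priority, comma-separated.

Effective dates after the stated exceptions: C relates back to the deed date Aug 19, 2024.
D is a condominium assessment lien, so it outranks all other liens regardless of date.
The other liens, earliest effective date first: C (Aug 19, 2024), E (Sep 2, 2024), B (Oct 27, 2024), A (Aug 20, 2025).
B is senior to A before the subordination, so the two trade places.

D, C, E, A, B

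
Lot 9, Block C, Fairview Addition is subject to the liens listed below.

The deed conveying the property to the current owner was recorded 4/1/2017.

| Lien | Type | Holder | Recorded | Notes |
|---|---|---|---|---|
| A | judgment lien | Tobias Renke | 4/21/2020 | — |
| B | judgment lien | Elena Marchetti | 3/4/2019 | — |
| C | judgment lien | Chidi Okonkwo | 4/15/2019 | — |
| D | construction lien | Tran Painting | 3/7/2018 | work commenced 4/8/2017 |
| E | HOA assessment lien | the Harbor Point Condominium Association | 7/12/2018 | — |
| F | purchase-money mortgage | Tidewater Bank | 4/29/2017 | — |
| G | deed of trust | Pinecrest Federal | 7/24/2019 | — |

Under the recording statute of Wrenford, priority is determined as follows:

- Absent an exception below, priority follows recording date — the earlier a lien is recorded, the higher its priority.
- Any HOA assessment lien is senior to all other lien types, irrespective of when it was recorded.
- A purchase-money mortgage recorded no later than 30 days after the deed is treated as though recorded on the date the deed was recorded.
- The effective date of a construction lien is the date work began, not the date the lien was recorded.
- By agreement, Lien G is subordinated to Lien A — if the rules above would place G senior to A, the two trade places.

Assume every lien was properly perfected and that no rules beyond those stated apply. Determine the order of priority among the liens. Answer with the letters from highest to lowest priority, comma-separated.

Adjusting effective dates: D is treated as recorded 4/8/2017, the work-commencement date; F's effective date is the deed date, 4/1/2017.
E, as an HOA assessment lien, has superpriority and ranks first.
Among the remaining liens, by effective date: F (4/1/2017), D (4/8/2017), B (3/4/2019), C (4/15/2019), G (7/24/2019), A (4/21/2020).
The subordination applies — G was senior to A — so G and A swap.

E, F, D, B, C, A, G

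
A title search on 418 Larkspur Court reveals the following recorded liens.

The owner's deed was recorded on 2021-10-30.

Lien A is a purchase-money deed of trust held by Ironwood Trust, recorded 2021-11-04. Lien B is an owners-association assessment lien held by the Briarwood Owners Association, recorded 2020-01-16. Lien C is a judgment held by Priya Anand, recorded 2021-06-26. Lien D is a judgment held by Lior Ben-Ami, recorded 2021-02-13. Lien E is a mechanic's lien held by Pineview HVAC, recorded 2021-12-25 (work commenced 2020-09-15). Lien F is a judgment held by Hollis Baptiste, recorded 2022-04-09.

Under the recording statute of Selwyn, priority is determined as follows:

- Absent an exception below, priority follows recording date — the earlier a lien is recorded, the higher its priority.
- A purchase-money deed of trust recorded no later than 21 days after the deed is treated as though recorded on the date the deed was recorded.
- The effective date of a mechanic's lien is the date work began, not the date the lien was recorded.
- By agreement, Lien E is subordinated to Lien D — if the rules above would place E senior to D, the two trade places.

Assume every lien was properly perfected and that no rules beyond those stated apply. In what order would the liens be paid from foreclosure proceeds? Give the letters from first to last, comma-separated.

B, D, E, C, A, F

First, effective dates: A was recorded within the 21-day window, so its effective date is the deed date 2021-10-30; E's effective date is 2020-09-15, when work began.
Ordering by effective date: B (2020-01-16), E (2020-09-15), D (2021-02-13), C (2021-06-26), A (2021-10-30), F (2022-04-09).
Because E would otherwise rank above D, the subordination swaps them.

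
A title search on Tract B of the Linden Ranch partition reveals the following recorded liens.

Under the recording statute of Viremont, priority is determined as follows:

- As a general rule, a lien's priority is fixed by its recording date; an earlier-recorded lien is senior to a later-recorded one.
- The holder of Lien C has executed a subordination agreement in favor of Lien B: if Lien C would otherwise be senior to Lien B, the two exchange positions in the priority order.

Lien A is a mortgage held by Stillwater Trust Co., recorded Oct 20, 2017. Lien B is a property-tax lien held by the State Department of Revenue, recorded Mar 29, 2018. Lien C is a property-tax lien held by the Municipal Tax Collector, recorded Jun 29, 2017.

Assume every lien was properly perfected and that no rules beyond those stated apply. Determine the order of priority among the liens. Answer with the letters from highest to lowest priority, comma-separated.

By effective date: C (Jun 29, 2017), A (Oct 20, 2017), B (Mar 29, 2018).
C would otherwise be senior to B, so under the subordination agreement C and B exchange positions.

B, A, C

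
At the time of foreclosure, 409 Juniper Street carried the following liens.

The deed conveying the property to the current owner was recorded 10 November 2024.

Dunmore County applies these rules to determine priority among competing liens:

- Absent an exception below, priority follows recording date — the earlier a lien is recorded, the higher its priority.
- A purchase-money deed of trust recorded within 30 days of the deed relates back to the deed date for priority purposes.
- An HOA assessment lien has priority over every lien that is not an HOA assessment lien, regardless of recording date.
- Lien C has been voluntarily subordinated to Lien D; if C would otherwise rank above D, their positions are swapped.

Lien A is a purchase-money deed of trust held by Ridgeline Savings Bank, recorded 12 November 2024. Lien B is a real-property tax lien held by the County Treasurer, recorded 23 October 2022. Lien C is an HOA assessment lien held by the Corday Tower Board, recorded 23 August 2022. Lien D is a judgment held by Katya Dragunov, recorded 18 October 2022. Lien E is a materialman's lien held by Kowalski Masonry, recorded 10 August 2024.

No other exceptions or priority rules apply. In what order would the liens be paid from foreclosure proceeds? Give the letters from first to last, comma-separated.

D, C, B, E, A

Adjusting effective dates: A relates back to the deed date 10 November 2024.
C is an HOA assessment lien, so it outranks all other liens regardless of date.
Ordering the rest by effective date: D (18 October 2022), B (23 October 2022), E (10 August 2024), A (10 November 2024).
Because C would otherwise rank above D, the subordination swaps them.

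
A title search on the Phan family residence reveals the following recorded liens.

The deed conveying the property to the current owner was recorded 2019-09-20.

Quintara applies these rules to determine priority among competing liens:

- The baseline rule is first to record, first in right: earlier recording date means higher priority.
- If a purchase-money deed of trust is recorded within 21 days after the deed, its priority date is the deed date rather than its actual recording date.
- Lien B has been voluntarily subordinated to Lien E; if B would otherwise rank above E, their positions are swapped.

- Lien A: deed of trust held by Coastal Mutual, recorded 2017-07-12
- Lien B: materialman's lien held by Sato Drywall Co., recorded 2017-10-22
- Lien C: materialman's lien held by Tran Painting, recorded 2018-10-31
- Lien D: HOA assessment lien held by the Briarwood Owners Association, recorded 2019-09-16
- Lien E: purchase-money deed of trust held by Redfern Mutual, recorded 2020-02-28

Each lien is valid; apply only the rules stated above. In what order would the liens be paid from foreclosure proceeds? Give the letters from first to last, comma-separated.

A, E, C, D, B

Effective dates: E was recorded 161 days after the deed — beyond 21 days — so no relation-back applies.
Sorted by effective date: A (2017-07-12), B (2017-10-22), C (2018-10-31), D (2019-09-16), E (2020-02-28).
B would otherwise be senior to E, so under the subordination agreement B and E exchange positions.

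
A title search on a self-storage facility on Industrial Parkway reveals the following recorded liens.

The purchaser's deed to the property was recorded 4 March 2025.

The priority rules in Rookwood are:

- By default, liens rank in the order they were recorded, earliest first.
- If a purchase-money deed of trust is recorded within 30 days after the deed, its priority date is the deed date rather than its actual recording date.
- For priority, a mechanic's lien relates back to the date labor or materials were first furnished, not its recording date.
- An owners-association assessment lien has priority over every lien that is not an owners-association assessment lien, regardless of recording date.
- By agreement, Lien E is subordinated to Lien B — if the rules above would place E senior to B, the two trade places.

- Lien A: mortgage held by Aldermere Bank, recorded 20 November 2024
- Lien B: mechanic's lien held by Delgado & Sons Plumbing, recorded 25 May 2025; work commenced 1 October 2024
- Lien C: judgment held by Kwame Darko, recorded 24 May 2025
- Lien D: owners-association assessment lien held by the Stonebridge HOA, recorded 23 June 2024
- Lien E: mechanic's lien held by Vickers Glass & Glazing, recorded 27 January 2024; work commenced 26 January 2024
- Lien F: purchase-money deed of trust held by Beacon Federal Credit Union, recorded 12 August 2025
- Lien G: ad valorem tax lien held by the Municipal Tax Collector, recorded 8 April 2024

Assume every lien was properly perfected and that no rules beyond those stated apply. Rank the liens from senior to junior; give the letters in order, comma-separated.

Adjusting effective dates: B is treated as recorded 1 October 2024, the work-commencement date; E relates back to 26 January 2024 (work commenced); F missed the 30-day window (161 days after the deed), so its recording date stands.
As an owners-association assessment lien, D is senior to every other lien.
Ordering the rest by effective date: E (26 January 2024), G (8 April 2024), B (1 October 2024), A (20 November 2024), C (24 May 2025), F (12 August 2025).
E is senior to B before the subordination, so the two trade places.

D, B, G, E, A, C, F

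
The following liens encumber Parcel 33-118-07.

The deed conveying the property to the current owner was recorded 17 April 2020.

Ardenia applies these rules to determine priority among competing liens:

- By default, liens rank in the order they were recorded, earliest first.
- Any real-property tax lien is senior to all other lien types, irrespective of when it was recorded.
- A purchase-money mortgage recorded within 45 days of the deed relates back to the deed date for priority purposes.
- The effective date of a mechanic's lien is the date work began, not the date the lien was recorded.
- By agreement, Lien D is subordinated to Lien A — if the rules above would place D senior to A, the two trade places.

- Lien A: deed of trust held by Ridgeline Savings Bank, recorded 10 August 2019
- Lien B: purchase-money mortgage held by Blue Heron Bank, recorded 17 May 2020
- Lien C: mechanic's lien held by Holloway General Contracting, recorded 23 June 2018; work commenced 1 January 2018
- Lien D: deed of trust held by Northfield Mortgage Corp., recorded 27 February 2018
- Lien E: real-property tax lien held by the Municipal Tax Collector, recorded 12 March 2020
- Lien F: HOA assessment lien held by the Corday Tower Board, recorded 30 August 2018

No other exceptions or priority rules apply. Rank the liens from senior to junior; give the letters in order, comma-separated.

E, C, A, F, D, B

Adjusting effective dates: B's effective date is the deed date, 17 April 2020; C is treated as recorded 1 January 2018, the work-commencement date.
As a real-property tax lien, E is senior to every other lien.
The other liens, earliest effective date first: C (1 January 2018), D (27 February 2018), F (30 August 2018), A (10 August 2019), B (17 April 2020).
D is senior to A before the subordination, so the two trade places.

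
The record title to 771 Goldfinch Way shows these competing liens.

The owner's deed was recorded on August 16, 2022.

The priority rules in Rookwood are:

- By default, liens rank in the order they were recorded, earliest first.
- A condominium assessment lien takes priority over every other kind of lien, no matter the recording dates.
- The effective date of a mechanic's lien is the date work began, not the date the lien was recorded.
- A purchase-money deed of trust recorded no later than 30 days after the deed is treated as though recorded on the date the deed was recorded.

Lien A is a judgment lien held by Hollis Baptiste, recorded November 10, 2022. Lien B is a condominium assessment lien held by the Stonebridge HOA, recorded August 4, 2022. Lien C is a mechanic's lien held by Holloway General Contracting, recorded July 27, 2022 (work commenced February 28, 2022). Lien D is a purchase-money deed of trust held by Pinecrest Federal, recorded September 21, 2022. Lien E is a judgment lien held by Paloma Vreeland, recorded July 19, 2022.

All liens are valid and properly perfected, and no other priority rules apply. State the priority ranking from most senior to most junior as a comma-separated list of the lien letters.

Effective dates: C relates back to February 28, 2022 (work commenced); D was recorded 36 days after the deed — beyond 30 days — so no relation-back applies.
B, as a condominium assessment lien, has superpriority and ranks first.
Remaining liens by effective date: C (February 28, 2022), E (July 19, 2022), D (September 21, 2022), A (November 10, 2022).

B, C, E, D, A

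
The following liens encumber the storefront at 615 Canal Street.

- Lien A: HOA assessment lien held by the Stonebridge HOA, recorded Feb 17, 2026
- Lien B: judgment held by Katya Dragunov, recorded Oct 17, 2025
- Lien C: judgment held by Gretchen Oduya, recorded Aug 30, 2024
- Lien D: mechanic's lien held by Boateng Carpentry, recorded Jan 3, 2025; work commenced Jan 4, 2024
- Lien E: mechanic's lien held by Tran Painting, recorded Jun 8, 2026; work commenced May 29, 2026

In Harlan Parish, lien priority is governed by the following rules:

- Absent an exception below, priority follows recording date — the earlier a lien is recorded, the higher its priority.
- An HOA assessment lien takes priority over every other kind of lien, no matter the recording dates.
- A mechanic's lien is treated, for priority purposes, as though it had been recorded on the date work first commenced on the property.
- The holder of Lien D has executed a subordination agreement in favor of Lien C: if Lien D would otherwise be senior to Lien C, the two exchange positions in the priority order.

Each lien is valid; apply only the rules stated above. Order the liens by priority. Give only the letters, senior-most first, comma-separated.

A, C, D, B, E

Effective dates after the stated exceptions: D is treated as recorded Jan 4, 2024, the work-commencement date; E relates back to May 29, 2026 (work commenced).
A is an HOA assessment lien, so it outranks all other liens regardless of date.
The other liens, earliest effective date first: D (Jan 4, 2024), C (Aug 30, 2024), B (Oct 17, 2025), E (May 29, 2026).
The subordination applies — D was senior to C — so D and C swap.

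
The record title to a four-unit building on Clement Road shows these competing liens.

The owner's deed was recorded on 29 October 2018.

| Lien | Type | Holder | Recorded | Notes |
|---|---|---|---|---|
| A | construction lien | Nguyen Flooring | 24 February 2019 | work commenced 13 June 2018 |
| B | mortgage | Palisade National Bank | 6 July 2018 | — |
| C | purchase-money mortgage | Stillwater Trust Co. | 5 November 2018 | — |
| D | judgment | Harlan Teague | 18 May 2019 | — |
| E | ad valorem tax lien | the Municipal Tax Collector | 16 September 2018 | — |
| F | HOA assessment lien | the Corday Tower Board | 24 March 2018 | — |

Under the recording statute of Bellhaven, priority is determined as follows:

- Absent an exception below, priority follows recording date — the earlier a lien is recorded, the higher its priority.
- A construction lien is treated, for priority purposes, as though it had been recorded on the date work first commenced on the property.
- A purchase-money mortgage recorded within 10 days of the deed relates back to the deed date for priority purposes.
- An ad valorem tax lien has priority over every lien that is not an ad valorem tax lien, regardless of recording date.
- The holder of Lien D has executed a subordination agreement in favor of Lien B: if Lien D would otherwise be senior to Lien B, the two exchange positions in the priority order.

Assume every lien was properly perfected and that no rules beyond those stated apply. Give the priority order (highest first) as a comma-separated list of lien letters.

Adjusting effective dates: A relates back to 13 June 2018 (work commenced); C's effective date is the deed date, 29 October 2018.
E, as an ad valorem tax lien, has superpriority and ranks first.
The other liens, earliest effective date first: F (24 March 2018), A (13 June 2018), B (6 July 2018), C (29 October 2018), D (18 May 2019).
D already ranks below B; the subordination has no effect.

E, F, A, B, C, D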